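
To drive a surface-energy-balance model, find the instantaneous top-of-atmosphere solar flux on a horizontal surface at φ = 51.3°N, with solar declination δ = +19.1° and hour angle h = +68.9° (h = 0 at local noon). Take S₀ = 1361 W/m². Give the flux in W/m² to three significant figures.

637 W/m²

cos θ_z = sin φ sin δ + cos φ cos δ cos h = 0.255371 + 0.212694 = 0.468065.
Flux = S₀ · cos θ_z = 1361 × 0.468065 = 637.0 W/m².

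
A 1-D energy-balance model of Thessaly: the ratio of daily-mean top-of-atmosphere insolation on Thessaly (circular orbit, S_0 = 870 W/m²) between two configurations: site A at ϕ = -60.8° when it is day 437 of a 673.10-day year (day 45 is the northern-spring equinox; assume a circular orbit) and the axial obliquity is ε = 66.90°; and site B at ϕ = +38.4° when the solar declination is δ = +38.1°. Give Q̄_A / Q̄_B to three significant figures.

Q̄_A / Q̄_B ≈ 0.938

— Configuration A (ϕ=-60.8°):
Solar longitude: L_s = 360° × (437 − 45)/673.10 = 209.657°.
sin δ = sin 66.90° × sin 209.657° = -0.45513, so δ = -27.073°.
cos h₀ = −tan(-60.8°) tan(-27.073°) = -0.9146, h₀ = 2.7253 rad.
Bracket: h₀ sin ϕ sin δ + cos ϕ cos δ sin h₀ = 2.7253×-0.87292×-0.45513 + 0.48786×0.89042×0.40441 = 1.082740 + 0.175676 = 1.258416.
Q̄ = (S_0/π) × [bracket] = (870/π) × 1.258416 = 348.49 W/m².
— Configuration B (ϕ=+38.4°):
cos h₀ = −tan(+38.4°) tan(+38.100°) = -0.6215, h₀ = 2.2414 rad.
Bracket: h₀ sin ϕ sin δ + cos ϕ cos δ sin h₀ = 2.2414×0.62115×0.61704 + 0.78369×0.78694×0.78344 = 0.859071 + 0.483161 = 1.342232.
Q̄ = (S_0/π) × [bracket] = (870/π) × 1.342232 = 371.70 W/m².
Ratio Q̄_A / Q̄_B = 348.49 / 371.70 = 0.9376.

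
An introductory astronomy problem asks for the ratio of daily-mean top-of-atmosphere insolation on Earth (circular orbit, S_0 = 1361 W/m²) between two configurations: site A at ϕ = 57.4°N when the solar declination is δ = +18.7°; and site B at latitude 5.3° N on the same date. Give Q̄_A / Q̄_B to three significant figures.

Q̄_A / Q̄_B ≈ 1.02

— Configuration A (ϕ=+57.4°):
cos h₀ = −tan(+57.4°) tan(+18.700°) = -0.5293, h₀ = 2.1285 rad.
Bracket: h₀ sin ϕ sin δ + cos ϕ cos δ sin h₀ = 2.1285×0.84245×0.32061 + 0.53877×0.94721×0.84845 = 0.574903 + 0.432988 = 1.007891.
Q̄ = (S_0/π) × [bracket] = (1361/π) × 1.007891 = 436.64 W/m².
— Configuration B (ϕ=+5.3°):
cos h₀ = −tan(+5.3°) tan(+18.700°) = -0.0314, h₀ = 1.6022 rad.
Bracket: h₀ sin ϕ sin δ + cos ϕ cos δ sin h₀ = 1.6022×0.09237×0.32061 + 0.99572×0.94721×0.99951 = 0.047449 + 0.942694 = 0.990143.
Q̄ = (S_0/π) × [bracket] = (1361/π) × 0.990143 = 428.95 W/m².
Ratio Q̄_A / Q̄_B = 436.64 / 428.95 = 1.018.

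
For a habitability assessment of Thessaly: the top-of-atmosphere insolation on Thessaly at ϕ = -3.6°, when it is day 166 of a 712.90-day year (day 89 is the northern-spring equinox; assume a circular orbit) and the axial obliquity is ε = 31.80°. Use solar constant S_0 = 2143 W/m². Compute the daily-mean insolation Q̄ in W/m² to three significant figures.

Solar longitude: L_s = 360° × (166 − 89)/712.90 = 38.883°.
sin δ = sin 31.80° × sin 38.883° = 0.33079, so δ = +19.317°.
cos h₀ = −tan(-3.6°) tan(+19.317°) = 0.0221, h₀ = 1.5487 rad.
Bracket: h₀ sin ϕ sin δ + cos ϕ cos δ sin h₀ = 1.5487×-0.06279×0.33079 + 0.99803×0.94370×0.99976 = -0.032167 + 0.941615 = 0.909448.
Q̄ = (S_0/π) × [bracket] = (2143/π) × 0.909448 = 620.4 W/m².

Q̄ ≈ 620 W/m²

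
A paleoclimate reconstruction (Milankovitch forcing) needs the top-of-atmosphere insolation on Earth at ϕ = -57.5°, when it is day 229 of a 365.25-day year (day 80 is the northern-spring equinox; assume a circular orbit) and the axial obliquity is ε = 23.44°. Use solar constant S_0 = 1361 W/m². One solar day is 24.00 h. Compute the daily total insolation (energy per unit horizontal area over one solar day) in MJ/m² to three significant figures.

10.1 MJ/m²

Solar longitude: L_s = 360° × (229 − 80)/365.25 = 146.858°.
sin δ = sin 23.44° × sin 146.858° = 0.21748, so δ = +12.561°.
cos h₀ = −tan(-57.5°) tan(+12.561°) = 0.3497, h₀ = 1.2135 rad.
Bracket: h₀ sin ϕ sin δ + cos ϕ cos δ sin h₀ = 1.2135×-0.84339×0.21748 + 0.53730×0.97607×0.93685 = -0.222581 + 0.491324 = 0.268743.
Q̄ = (S_0/π) × [bracket] = (1361/π) × 0.268743 = 116.42 W/m².
Daily total = Q̄ × 24.00 h × 3600 s/h = 116.42 × 24.00 × 3600 / 10⁶ = 10.06 MJ/m².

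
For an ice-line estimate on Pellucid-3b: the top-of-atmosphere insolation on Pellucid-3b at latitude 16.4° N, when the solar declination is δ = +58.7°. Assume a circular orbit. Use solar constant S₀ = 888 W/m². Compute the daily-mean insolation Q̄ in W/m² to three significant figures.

cos H₀ = −tan(+16.4°) tan(+58.700°) = -0.4841, H₀ = 2.0761 rad.
Bracket: H₀ sin φ sin δ + cos φ cos δ sin H₀ = 2.0761×0.28234×0.85446 + 0.95931×0.51952×0.87503 = 0.500855 + 0.436098 = 0.936953.
Q̄ = (S₀/π) × [bracket] = (888/π) × 0.936953 = 264.8 W/m².

Q̄ ≈ 265 W/m²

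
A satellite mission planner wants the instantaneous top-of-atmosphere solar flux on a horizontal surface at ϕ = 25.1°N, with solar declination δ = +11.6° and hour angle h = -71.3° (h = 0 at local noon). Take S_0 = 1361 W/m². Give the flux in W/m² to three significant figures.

cos θ_z = sin ϕ sin δ + cos ϕ cos δ cos h = 0.085297 + 0.284407 = 0.369704.
Flux = S_0 · cos θ_z = 1361 × 0.369704 = 503.2 W/m².

503 W/m²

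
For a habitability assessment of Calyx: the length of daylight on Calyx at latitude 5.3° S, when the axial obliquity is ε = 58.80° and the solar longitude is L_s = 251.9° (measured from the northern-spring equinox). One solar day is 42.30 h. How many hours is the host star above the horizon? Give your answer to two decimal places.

22.90 h

Solar declination: sin δ = sin ε · sin L_s = sin 58.80° × sin 251.9° = -0.81304, so δ = -54.394°.
cos h₀ = −tan ϕ · tan δ = −tan(-5.3°) × tan(-54.394°) = -0.1295, so h₀ = 1.7007 rad = 97.44°.
Daylight = 2h₀/(2π) × 42.30 h = (1.7007/π) × 42.30 = 22.90 h.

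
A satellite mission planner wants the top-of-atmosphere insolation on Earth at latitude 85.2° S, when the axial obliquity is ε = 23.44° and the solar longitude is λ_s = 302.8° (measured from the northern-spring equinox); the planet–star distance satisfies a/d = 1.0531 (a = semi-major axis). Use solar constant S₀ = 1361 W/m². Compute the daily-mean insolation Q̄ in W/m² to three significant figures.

Q̄ ≈ 503 W/m²

Solar declination: sin δ = sin ε · sin λ_s = sin 23.44° × sin 302.8° = -0.33437, so δ = -19.534°.
cos H₀ = −tan(-85.2°) tan(-19.534°) = -4.2251 ≤ −1 ⇒ polar day, H₀ = π.
Bracket: H₀ sin φ sin δ + cos φ cos δ sin H₀ = 3.1416×-0.99649×-0.33437 + 0.08368×0.94244×0.00000 = 1.046770 + 0.000000 = 1.046770.
Inverse-square distance factor (a/d)² = 1.0531² = 1.109020.
Q̄ = (S₀/π) × 1.109020 × [bracket] = (1361/π) × 1.109020 × 1.046770 = 502.9 W/m².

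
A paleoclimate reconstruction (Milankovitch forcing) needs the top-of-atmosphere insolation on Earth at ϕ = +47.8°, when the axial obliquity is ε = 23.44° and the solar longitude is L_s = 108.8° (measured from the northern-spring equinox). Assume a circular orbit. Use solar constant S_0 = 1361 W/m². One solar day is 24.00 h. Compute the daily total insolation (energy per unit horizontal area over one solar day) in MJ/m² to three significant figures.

42.1 MJ/m²

Solar declination: sin δ = sin ε · sin L_s = sin 23.44° × sin 108.8° = 0.37657, so δ = +22.121°.
cos h₀ = −tan(+47.8°) tan(+22.121°) = -0.4483, h₀ = 2.0357 rad.
Bracket: h₀ sin ϕ sin δ + cos ϕ cos δ sin h₀ = 2.0357×0.74080×0.37657 + 0.67172×0.92639×0.89389 = 0.567885 + 0.556245 = 1.124130.
Q̄ = (S_0/π) × [bracket] = (1361/π) × 1.124130 = 487.00 W/m².
Daily total = Q̄ × 24.00 h × 3600 s/h = 487.00 × 24.00 × 3600 / 10⁶ = 42.08 MJ/m².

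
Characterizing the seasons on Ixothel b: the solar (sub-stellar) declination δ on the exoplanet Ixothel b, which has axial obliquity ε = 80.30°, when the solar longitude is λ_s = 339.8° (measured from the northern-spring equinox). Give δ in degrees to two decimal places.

sin δ = sin ε · sin λ_s = sin 80.30° × sin 339.8° = -0.340362.
δ = arcsin(-0.340362) = -19.90°.

δ = -19.90°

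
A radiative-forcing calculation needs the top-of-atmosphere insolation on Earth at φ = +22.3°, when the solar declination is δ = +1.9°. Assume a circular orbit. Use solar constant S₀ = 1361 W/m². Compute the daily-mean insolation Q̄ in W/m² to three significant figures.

cos H₀ = −tan(+22.3°) tan(+1.900°) = -0.0136, H₀ = 1.5844 rad.
Bracket: H₀ sin φ sin δ + cos φ cos δ sin H₀ = 1.5844×0.37946×0.03316 + 0.92521×0.99945×0.99991 = 0.019936 + 0.924618 = 0.944554.
Q̄ = (S₀/π) × [bracket] = (1361/π) × 0.944554 = 409.2 W/m².

Q̄ ≈ 409 W/m²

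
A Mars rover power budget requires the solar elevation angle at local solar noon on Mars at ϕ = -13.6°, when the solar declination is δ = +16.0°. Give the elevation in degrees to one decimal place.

60.4°

At local noon the hour angle is zero, so the zenith angle equals |ϕ − δ| = |-13.6° − (+16.000°)| = 29.600°.
Elevation = 90° − 29.600° = 60.4°.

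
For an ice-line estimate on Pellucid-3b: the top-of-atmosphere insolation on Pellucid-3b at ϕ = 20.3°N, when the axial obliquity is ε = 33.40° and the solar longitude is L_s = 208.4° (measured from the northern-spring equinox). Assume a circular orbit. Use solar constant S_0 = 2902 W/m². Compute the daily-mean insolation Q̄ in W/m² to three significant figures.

Solar declination: sin δ = sin ε · sin L_s = sin 33.40° × sin 208.4° = -0.26182, so δ = -15.178°.
cos h₀ = −tan(+20.3°) tan(-15.178°) = 0.1004, h₀ = 1.4703 rad.
Bracket: h₀ sin ϕ sin δ + cos ϕ cos δ sin h₀ = 1.4703×0.34694×-0.26182 + 0.93789×0.96512×0.99495 = -0.133556 + 0.900605 = 0.767049.
Q̄ = (S_0/π) × [bracket] = (2902/π) × 0.767049 = 708.6 W/m².

Q̄ ≈ 709 W/m²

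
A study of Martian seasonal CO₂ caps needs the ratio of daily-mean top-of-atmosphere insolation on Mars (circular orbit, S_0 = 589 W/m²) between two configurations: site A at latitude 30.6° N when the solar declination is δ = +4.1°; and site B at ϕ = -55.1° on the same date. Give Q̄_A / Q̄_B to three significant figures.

Q̄_A / Q̄_B ≈ 1.90

— Configuration A (ϕ=+30.6°):
cos h₀ = −tan(+30.6°) tan(+4.100°) = -0.0424, h₀ = 1.6132 rad.
Bracket: h₀ sin ϕ sin δ + cos ϕ cos δ sin h₀ = 1.6132×0.50904×0.07150 + 0.86074×0.99744×0.99910 = 0.058715 + 0.857764 = 0.916479.
Q̄ = (S_0/π) × [bracket] = (589/π) × 0.916479 = 171.83 W/m².
— Configuration B (ϕ=-55.1°):
cos h₀ = −tan(-55.1°) tan(+4.100°) = 0.1028, h₀ = 1.4679 rad.
Bracket: h₀ sin ϕ sin δ + cos ϕ cos δ sin h₀ = 1.4679×-0.82015×0.07150 + 0.57215×0.99744×0.99471 = -0.086079 + 0.567666 = 0.481587.
Q̄ = (S_0/π) × [bracket] = (589/π) × 0.481587 = 90.290 W/m².
Ratio Q̄_A / Q̄_B = 171.83 / 90.290 = 1.903.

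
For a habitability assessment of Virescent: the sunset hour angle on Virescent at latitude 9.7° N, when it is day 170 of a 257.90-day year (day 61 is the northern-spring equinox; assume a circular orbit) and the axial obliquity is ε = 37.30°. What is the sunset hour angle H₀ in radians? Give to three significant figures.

H₀ = 1.62 rad

Solar longitude: λ_s = 360° × (170 − 61)/257.90 = 152.152°.
sin δ = sin 37.30° × sin 152.152° = 0.28307, so δ = +16.444°.
cos H₀ = −tan φ · tan δ = −tan(+9.7°) × tan(+16.444°) = -0.0505, so H₀ = 1.6213 rad = 92.89°.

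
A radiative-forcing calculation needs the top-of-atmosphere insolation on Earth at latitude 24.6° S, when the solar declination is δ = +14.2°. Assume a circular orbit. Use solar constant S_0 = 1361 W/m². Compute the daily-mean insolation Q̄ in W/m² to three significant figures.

cos h₀ = −tan(-24.6°) tan(+14.200°) = 0.1159, h₀ = 1.4547 rad.
Bracket: h₀ sin ϕ sin δ + cos ϕ cos δ sin h₀ = 1.4547×-0.41628×0.24531 + 0.90924×0.96945×0.99327 = -0.148551 + 0.875530 = 0.726979.
Q̄ = (S_0/π) × [bracket] = (1361/π) × 0.726979 = 314.9 W/m².

Q̄ ≈ 315 W/m²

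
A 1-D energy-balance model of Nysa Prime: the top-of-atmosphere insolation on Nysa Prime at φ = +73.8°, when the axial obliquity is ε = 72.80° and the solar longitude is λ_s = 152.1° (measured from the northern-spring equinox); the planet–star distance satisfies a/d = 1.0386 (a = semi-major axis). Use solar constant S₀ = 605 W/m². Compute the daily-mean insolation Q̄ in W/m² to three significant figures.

Solar declination: sin δ = sin ε · sin λ_s = sin 72.80° × sin 152.1° = 0.44700, so δ = +26.552°.
cos H₀ = −tan(+73.8°) tan(+26.552°) = -1.7200 ≤ −1 ⇒ polar day, H₀ = π.
Bracket: H₀ sin φ sin δ + cos φ cos δ sin H₀ = 3.1416×0.96029×0.44700 + 0.27899×0.89453×0.00000 = 1.348531 + 0.000000 = 1.348531.
Inverse-square distance factor (a/d)² = 1.0386² = 1.078690.
Q̄ = (S₀/π) × 1.078690 × [bracket] = (605/π) × 1.078690 × 1.348531 = 280.1 W/m².

Q̄ ≈ 280 W/m²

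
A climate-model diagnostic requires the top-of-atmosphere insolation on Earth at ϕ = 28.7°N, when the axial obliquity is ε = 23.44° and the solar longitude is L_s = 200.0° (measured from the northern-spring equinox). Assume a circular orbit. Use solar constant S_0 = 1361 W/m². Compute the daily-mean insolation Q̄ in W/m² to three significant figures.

Solar declination: sin δ = sin ε · sin L_s = sin 23.44° × sin 200.0° = -0.13605, so δ = -7.819°.
cos h₀ = −tan(+28.7°) tan(-7.819°) = 0.0752, h₀ = 1.4955 rad.
Bracket: h₀ sin ϕ sin δ + cos ϕ cos δ sin h₀ = 1.4955×0.48022×-0.13605 + 0.87715×0.99070×0.99717 = -0.097707 + 0.866533 = 0.768826.
Q̄ = (S_0/π) × [bracket] = (1361/π) × 0.768826 = 333.1 W/m².

Q̄ ≈ 333 W/m²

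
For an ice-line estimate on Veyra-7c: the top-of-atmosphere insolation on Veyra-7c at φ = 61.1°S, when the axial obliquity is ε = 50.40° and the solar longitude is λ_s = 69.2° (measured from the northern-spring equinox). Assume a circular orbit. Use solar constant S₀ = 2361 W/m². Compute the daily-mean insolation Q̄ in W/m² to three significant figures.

Solar declination: sin δ = sin ε · sin λ_s = sin 50.40° × sin 69.2° = 0.72030, so δ = +46.079°.
cos H₀ = −tan(-61.1°) tan(+46.079°) = 1.8810 ≥ 1 ⇒ polar night, H₀ = 0 and Q̄ = 0.

Q̄ ≈ 0.00 W/m²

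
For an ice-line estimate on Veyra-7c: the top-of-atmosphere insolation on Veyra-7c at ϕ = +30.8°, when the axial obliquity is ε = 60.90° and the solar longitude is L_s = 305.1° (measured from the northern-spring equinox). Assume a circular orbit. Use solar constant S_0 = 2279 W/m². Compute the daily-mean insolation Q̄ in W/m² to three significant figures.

Q̄ ≈ 102 W/m²

Solar declination: sin δ = sin ε · sin L_s = sin 60.90° × sin 305.1° = -0.71488, so δ = -45.633°.
cos h₀ = −tan(+30.8°) tan(-45.633°) = 0.6094, h₀ = 0.9154 rad.
Bracket: h₀ sin ϕ sin δ + cos ϕ cos δ sin h₀ = 0.9154×0.51204×-0.71488 + 0.85896×0.69925×0.79283 = -0.335080 + 0.476196 = 0.141116.
Q̄ = (S_0/π) × [bracket] = (2279/π) × 0.141116 = 102.4 W/m².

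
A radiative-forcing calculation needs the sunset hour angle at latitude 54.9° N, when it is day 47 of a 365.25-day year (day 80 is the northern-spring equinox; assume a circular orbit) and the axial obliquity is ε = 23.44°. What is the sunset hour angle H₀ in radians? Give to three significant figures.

H₀ = 1.25 rad

Solar longitude: λ_s = 360° × (47 − 80)/365.25 = -32.526°, i.e. -32.526° + 360° = 327.474°.
sin δ = sin 23.44° × sin 327.474° = -0.21388, so δ = -12.350°.
cos H₀ = −tan φ · tan δ = −tan(+54.9°) × tan(-12.350°) = 0.3115, so H₀ = 1.2540 rad = 71.85°.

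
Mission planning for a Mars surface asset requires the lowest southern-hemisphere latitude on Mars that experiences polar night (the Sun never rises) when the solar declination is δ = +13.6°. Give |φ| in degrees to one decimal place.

Polar night requires cos H₀ = −tan φ tan δ ≥ 1, i.e. tan φ tan δ ≤ −1.
The boundary is |tan φ| · |tan δ| = 1, so |φ| = 90° − |δ| = 90° − 13.6° = 76.4° in the southern hemisphere.

|φ| = 76.4°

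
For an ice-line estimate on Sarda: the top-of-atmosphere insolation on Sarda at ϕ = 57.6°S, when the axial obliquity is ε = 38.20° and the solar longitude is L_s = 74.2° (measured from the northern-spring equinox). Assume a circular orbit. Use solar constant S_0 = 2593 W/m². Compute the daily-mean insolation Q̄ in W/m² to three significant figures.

Q̄ ≈ 0.00 W/m²

Solar declination: sin δ = sin ε · sin L_s = sin 38.20° × sin 74.2° = 0.59504, so δ = +36.516°.
cos h₀ = −tan(-57.6°) tan(+36.516°) = 1.1667 ≥ 1 ⇒ polar night, h₀ = 0 and Q̄ = 0.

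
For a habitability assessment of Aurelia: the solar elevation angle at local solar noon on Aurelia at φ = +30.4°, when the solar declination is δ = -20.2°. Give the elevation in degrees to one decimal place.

At local noon the hour angle is zero, so the zenith angle equals |φ − δ| = |+30.4° − (-20.200°)| = 50.600°.
Elevation = 90° − 50.600° = 39.4°.

39.4°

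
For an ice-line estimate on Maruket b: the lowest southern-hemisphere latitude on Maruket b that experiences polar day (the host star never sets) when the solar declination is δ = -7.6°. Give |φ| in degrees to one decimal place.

Polar day requires cos H₀ = −tan φ tan δ ≤ −1, i.e. tan φ tan δ ≥ 1.
The boundary is |tan φ| · |tan δ| = 1, so |φ| = 90° − |δ| = 90° − 7.6° = 82.4° in the southern hemisphere.

|φ| = 82.4°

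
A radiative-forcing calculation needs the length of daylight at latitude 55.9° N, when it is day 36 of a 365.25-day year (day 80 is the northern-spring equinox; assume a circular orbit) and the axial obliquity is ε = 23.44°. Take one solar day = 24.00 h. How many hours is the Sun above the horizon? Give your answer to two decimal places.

Solar longitude: λ_s = 360° × (36 − 80)/365.25 = -43.368°, i.e. -43.368° + 360° = 316.632°.
sin δ = sin 23.44° × sin 316.632° = -0.27315, so δ = -15.852°.
cos H₀ = −tan φ · tan δ = −tan(+55.9°) × tan(-15.852°) = 0.4194, so H₀ = 1.1380 rad = 65.20°.
Daylight = 2H₀/(2π) × 24.00 h = (1.1380/π) × 24.00 = 8.69 h.

8.69 h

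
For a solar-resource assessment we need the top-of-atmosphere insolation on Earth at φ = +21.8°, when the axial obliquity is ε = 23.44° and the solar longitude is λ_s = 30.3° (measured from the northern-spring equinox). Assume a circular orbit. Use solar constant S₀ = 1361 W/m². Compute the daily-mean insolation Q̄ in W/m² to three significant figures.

Q̄ ≈ 446 W/m²

Solar declination: sin δ = sin ε · sin λ_s = sin 23.44° × sin 30.3° = 0.20070, so δ = +11.578°.
cos H₀ = −tan(+21.8°) tan(+11.578°) = -0.0819, H₀ = 1.6528 rad.
Bracket: H₀ sin φ sin δ + cos φ cos δ sin H₀ = 1.6528×0.37137×0.20070 + 0.92849×0.97965×0.99664 = 0.123190 + 0.906539 = 1.029729.
Q̄ = (S₀/π) × [bracket] = (1361/π) × 1.029729 = 446.1 W/m².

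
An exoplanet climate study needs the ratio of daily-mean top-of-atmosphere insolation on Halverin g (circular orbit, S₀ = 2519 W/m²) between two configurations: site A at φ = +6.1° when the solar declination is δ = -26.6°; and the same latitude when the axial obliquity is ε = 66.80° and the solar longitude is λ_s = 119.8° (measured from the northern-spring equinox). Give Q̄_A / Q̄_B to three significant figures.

— Configuration A (φ=+6.1°):
cos H₀ = −tan(+6.1°) tan(-26.600°) = 0.0535, H₀ = 1.5173 rad.
Bracket: H₀ sin φ sin δ + cos φ cos δ sin H₀ = 1.5173×0.10626×-0.44776 + 0.99434×0.89415×0.99857 = -0.072192 + 0.887818 = 0.815626.
Q̄ = (S₀/π) × [bracket] = (2519/π) × 0.815626 = 653.99 W/m².
— Configuration B (φ=+6.1°):
Solar declination: sin δ = sin ε · sin λ_s = sin 66.80° × sin 119.8° = 0.79759, so δ = +52.901°.
cos H₀ = −tan(+6.1°) tan(+52.901°) = -0.1413, H₀ = 1.7126 rad.
Bracket: H₀ sin φ sin δ + cos φ cos δ sin H₀ = 1.7126×0.10626×0.79759 + 0.99434×0.60319×0.98997 = 0.145146 + 0.593760 = 0.738906.
Q̄ = (S₀/π) × [bracket] = (2519/π) × 0.738906 = 592.47 W/m².
Ratio Q̄_A / Q̄_B = 653.99 / 592.47 = 1.104.

Q̄_A / Q̄_B ≈ 1.10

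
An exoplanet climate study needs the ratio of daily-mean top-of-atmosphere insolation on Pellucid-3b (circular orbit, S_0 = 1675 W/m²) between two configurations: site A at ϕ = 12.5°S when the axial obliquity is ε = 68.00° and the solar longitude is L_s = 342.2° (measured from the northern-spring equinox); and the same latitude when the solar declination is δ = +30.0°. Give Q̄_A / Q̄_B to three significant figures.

— Configuration A (ϕ=-12.5°):
Solar declination: sin δ = sin ε · sin L_s = sin 68.00° × sin 342.2° = -0.28344, so δ = -16.465°.
cos h₀ = −tan(-12.5°) tan(-16.465°) = -0.0655, h₀ = 1.6364 rad.
Bracket: h₀ sin ϕ sin δ + cos ϕ cos δ sin h₀ = 1.6364×-0.21644×-0.28344 + 0.97630×0.95899×0.99785 = 0.100389 + 0.934249 = 1.034638.
Q̄ = (S_0/π) × [bracket] = (1675/π) × 1.034638 = 551.64 W/m².
— Configuration B (ϕ=-12.5°):
cos h₀ = −tan(-12.5°) tan(+30.000°) = 0.1280, h₀ = 1.4424 rad.
Bracket: h₀ sin ϕ sin δ + cos ϕ cos δ sin h₀ = 1.4424×-0.21644×0.50000 + 0.97630×0.86603×0.99177 = -0.156097 + 0.838547 = 0.682450.
Q̄ = (S_0/π) × [bracket] = (1675/π) × 0.682450 = 363.86 W/m².
Ratio Q̄_A / Q̄_B = 551.64 / 363.86 = 1.516.

Q̄_A / Q̄_B ≈ 1.52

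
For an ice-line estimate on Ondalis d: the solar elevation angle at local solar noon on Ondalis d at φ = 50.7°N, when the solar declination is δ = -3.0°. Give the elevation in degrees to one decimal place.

36.3°

At local noon the hour angle is zero, so the zenith angle equals |φ − δ| = |+50.7° − (-3.000°)| = 53.700°.
Elevation = 90° − 53.700° = 36.3°.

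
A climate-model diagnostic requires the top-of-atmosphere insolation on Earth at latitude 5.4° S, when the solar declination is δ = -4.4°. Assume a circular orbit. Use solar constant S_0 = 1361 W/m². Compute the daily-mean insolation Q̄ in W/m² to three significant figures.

Q̄ ≈ 435 W/m²

cos h₀ = −tan(-5.4°) tan(-4.400°) = -0.0073, h₀ = 1.5781 rad.
Bracket: h₀ sin ϕ sin δ + cos ϕ cos δ sin h₀ = 1.5781×-0.09411×-0.07672 + 0.99556×0.99705×0.99997 = 0.011394 + 0.992593 = 1.003987.
Q̄ = (S_0/π) × [bracket] = (1361/π) × 1.003987 = 434.9 W/m².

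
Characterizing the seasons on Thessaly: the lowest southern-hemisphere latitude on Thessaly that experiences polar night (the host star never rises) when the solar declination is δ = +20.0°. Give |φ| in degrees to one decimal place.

Polar night requires cos H₀ = −tan φ tan δ ≥ 1, i.e. tan φ tan δ ≤ −1.
The boundary is |tan φ| · |tan δ| = 1, so |φ| = 90° − |δ| = 90° − 20.0° = 70.0° in the southern hemisphere.

|φ| = 70.0°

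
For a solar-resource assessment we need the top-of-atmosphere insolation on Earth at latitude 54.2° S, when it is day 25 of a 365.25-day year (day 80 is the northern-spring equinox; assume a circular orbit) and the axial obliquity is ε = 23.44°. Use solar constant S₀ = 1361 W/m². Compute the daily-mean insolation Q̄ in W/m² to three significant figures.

Q̄ ≈ 445 W/m²

Solar longitude: λ_s = 360° × (25 − 80)/365.25 = -54.209°, i.e. -54.209° + 360° = 305.791°.
sin δ = sin 23.44° × sin 305.791° = -0.32267, so δ = -18.824°.
cos H₀ = −tan(-54.2°) tan(-18.824°) = -0.4727, H₀ = 2.0631 rad.
Bracket: H₀ sin φ sin δ + cos φ cos δ sin H₀ = 2.0631×-0.81106×-0.32267 + 0.58496×0.94651×0.88124 = 0.539923 + 0.487917 = 1.027840.
Q̄ = (S₀/π) × [bracket] = (1361/π) × 1.027840 = 445.3 W/m².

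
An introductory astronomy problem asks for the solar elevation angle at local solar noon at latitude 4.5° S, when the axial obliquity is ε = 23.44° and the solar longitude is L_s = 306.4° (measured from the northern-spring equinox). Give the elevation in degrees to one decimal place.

Solar declination: sin δ = sin ε · sin L_s = sin 23.44° × sin 306.4° = -0.32018, so δ = -18.674°.
At local noon the hour angle is zero, so the zenith angle equals |ϕ − δ| = |-4.5° − (-18.674°)| = 14.174°.
Elevation = 90° − 14.174° = 75.8°.

75.8°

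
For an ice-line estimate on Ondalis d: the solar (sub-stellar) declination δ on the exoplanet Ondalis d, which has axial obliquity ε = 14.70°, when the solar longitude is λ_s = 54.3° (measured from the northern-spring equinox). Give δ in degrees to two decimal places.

sin δ = sin ε · sin λ_s = sin 14.70° × sin 54.3° = 0.206073.
δ = arcsin(0.206073) = +11.89°.

δ = +11.89°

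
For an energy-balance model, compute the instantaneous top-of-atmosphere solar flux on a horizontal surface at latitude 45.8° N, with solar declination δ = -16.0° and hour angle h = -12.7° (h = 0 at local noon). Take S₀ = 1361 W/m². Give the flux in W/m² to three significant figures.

621 W/m²

cos θ_z = sin φ sin δ + cos φ cos δ cos h = -0.197607 + 0.653762 = 0.456155.
Flux = S₀ · cos θ_z = 1361 × 0.456155 = 620.8 W/m².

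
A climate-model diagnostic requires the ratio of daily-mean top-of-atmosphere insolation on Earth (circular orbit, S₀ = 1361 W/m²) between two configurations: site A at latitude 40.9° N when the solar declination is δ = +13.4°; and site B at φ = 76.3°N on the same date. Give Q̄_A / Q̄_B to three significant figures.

Q̄_A / Q̄_B ≈ 1.40

— Configuration A (φ=+40.9°):
cos H₀ = −tan(+40.9°) tan(+13.400°) = -0.2064, H₀ = 1.7787 rad.
Bracket: H₀ sin φ sin δ + cos φ cos δ sin H₀ = 1.7787×0.65474×0.23175 + 0.75585×0.97278×0.97848 = 0.269893 + 0.719453 = 0.989346.
Q̄ = (S₀/π) × [bracket] = (1361/π) × 0.989346 = 428.60 W/m².
— Configuration B (φ=+76.3°):
cos H₀ = −tan(+76.3°) tan(+13.400°) = -0.9773, H₀ = 2.9280 rad.
Bracket: H₀ sin φ sin δ + cos φ cos δ sin H₀ = 2.9280×0.97155×0.23175 + 0.23684×0.97278×0.21198 = 0.659259 + 0.048839 = 0.708098.
Q̄ = (S₀/π) × [bracket] = (1361/π) × 0.708098 = 306.76 W/m².
Ratio Q̄_A / Q̄_B = 428.60 / 306.76 = 1.397.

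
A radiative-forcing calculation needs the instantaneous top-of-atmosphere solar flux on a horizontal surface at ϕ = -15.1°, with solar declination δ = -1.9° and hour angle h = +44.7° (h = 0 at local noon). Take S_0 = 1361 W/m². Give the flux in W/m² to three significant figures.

cos θ_z = sin ϕ sin δ + cos ϕ cos δ cos h = 0.008637 + 0.685880 = 0.694517.
Flux = S_0 · cos θ_z = 1361 × 0.694517 = 945.2 W/m².

945 W/m²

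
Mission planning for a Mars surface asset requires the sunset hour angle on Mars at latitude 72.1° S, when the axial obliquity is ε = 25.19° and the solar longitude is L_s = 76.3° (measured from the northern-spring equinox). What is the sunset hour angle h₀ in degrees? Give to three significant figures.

Solar declination: sin δ = sin ε · sin L_s = sin 25.19° × sin 76.3° = 0.41351, so δ = +24.426°.
cos h₀ = −tan ϕ · tan δ = 1.4061 ≥ 1, so the Sun never rises (polar night) and h₀ = 0.

h₀ = 0.00°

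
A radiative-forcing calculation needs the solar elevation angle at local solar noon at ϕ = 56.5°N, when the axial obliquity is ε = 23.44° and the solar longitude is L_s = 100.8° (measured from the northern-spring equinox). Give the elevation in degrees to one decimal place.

Solar declination: sin δ = sin ε · sin L_s = sin 23.44° × sin 100.8° = 0.39074, so δ = +23.001°.
At local noon the hour angle is zero, so the zenith angle equals |ϕ − δ| = |+56.5° − (+23.001°)| = 33.499°.
Elevation = 90° − 33.499° = 56.5°.

56.5°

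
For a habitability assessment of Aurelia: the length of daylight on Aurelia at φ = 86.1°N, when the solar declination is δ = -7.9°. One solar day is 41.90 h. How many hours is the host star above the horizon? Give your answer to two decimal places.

cos H₀ = −tan φ · tan δ = 2.0354 ≥ 1, so the host star never rises (polar night) and H₀ = 0.
Daylight = 2H₀/(2π) × 41.90 h = (0.0000/π) × 41.90 = 0.00 h.

0.00 h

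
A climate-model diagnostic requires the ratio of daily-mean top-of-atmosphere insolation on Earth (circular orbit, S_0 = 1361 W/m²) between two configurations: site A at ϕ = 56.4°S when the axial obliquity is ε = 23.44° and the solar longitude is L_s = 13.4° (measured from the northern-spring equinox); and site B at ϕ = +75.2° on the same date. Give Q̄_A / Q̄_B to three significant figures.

Q̄_A / Q̄_B ≈ 1.06

— Configuration A (ϕ=-56.4°):
Solar declination: sin δ = sin ε · sin L_s = sin 23.44° × sin 13.4° = 0.09219, so δ = +5.289°.
cos h₀ = −tan(-56.4°) tan(+5.289°) = 0.1393, h₀ = 1.4310 rad.
Bracket: h₀ sin ϕ sin δ + cos ϕ cos δ sin h₀ = 1.4310×-0.83292×0.09219 + 0.55339×0.99574×0.99024 = -0.109882 + 0.545654 = 0.435772.
Q̄ = (S_0/π) × [bracket] = (1361/π) × 0.435772 = 188.79 W/m².
— Configuration B (ϕ=+75.2°):
cos h₀ = −tan(+75.2°) tan(+5.289°) = -0.3504, h₀ = 1.9288 rad.
Bracket: h₀ sin ϕ sin δ + cos ϕ cos δ sin h₀ = 1.9288×0.96682×0.09219 + 0.25545×0.99574×0.93660 = 0.171916 + 0.238235 = 0.410151.
Q̄ = (S_0/π) × [bracket] = (1361/π) × 0.410151 = 177.69 W/m².
Ratio Q̄_A / Q̄_B = 188.79 / 177.69 = 1.062.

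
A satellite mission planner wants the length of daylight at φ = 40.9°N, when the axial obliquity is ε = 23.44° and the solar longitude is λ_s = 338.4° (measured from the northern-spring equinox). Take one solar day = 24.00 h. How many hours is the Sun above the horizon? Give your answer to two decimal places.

Solar declination: sin δ = sin ε · sin λ_s = sin 23.44° × sin 338.4° = -0.14644, so δ = -8.420°.
cos H₀ = −tan φ · tan δ = −tan(+40.9°) × tan(-8.420°) = 0.1282, so H₀ = 1.4422 rad = 82.63°.
Daylight = 2H₀/(2π) × 24.00 h = (1.4422/π) × 24.00 = 11.02 h.

11.02 h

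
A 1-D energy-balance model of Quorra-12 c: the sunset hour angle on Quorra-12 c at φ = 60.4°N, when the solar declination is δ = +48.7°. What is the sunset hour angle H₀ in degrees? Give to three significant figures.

H₀ = 180°

Sunrise equation: cos H₀ = −tan φ · tan δ = -2.0037 ≤ −1, so the host star never sets (polar day) and H₀ = π.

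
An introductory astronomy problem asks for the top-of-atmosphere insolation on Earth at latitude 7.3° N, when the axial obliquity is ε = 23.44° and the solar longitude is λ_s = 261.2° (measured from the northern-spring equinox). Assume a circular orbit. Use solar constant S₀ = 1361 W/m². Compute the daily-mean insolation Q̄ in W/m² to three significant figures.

Q̄ ≈ 362 W/m²

Solar declination: sin δ = sin ε · sin λ_s = sin 23.44° × sin 261.2° = -0.39311, so δ = -23.148°.
cos H₀ = −tan(+7.3°) tan(-23.148°) = 0.0548, H₀ = 1.5160 rad.
Bracket: H₀ sin φ sin δ + cos φ cos δ sin H₀ = 1.5160×0.12706×-0.39311 + 0.99189×0.91949×0.99850 = -0.075722 + 0.910665 = 0.834943.
Q̄ = (S₀/π) × [bracket] = (1361/π) × 0.834943 = 361.7 W/m².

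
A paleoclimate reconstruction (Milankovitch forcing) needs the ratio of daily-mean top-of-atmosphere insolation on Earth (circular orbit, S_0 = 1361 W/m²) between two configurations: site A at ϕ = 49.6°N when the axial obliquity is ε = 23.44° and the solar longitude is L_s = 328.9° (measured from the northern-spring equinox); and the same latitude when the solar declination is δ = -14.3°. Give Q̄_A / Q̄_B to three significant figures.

Q̄_A / Q̄_B ≈ 1.13

— Configuration A (ϕ=+49.6°):
Solar declination: sin δ = sin ε · sin L_s = sin 23.44° × sin 328.9° = -0.20547, so δ = -11.857°.
cos h₀ = −tan(+49.6°) tan(-11.857°) = 0.2467, h₀ = 1.3215 rad.
Bracket: h₀ sin ϕ sin δ + cos ϕ cos δ sin h₀ = 1.3215×0.76154×-0.20547 + 0.64812×0.97866×0.96909 = -0.206780 + 0.614683 = 0.407903.
Q̄ = (S_0/π) × [bracket] = (1361/π) × 0.407903 = 176.71 W/m².
— Configuration B (ϕ=+49.6°):
cos h₀ = −tan(+49.6°) tan(-14.300°) = 0.2995, h₀ = 1.2666 rad.
Bracket: h₀ sin ϕ sin δ + cos ϕ cos δ sin h₀ = 1.2666×0.76154×-0.24700 + 0.64812×0.96902×0.95410 = -0.238248 + 0.599214 = 0.360966.
Q̄ = (S_0/π) × [bracket] = (1361/π) × 0.360966 = 156.38 W/m².
Ratio Q̄_A / Q̄_B = 176.71 / 156.38 = 1.130.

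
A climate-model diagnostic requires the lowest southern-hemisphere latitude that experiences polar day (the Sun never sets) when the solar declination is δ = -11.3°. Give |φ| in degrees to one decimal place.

|φ| = 78.7°

Polar day requires cos H₀ = −tan φ tan δ ≤ −1, i.e. tan φ tan δ ≥ 1.
The boundary is |tan φ| · |tan δ| = 1, so |φ| = 90° − |δ| = 90° − 11.3° = 78.7° in the southern hemisphere.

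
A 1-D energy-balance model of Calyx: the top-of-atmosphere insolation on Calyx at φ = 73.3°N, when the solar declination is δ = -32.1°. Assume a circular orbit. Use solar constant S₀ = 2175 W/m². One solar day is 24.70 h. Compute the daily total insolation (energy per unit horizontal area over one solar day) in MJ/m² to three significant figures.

0.00 MJ/m²

cos H₀ = −tan(+73.3°) tan(-32.100°) = 2.0909 ≥ 1 ⇒ polar night, H₀ = 0 and Q̄ = 0.
Daily total = Q̄ × 24.70 h × 3600 s/h = 0.00 MJ/m².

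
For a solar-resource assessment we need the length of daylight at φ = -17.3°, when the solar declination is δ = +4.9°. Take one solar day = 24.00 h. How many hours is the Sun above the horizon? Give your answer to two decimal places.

11.80 h

cos H₀ = −tan φ · tan δ = −tan(-17.3°) × tan(+4.900°) = 0.0267, so H₀ = 1.5441 rad = 88.47°.
Daylight = 2H₀/(2π) × 24.00 h = (1.5441/π) × 24.00 = 11.80 h.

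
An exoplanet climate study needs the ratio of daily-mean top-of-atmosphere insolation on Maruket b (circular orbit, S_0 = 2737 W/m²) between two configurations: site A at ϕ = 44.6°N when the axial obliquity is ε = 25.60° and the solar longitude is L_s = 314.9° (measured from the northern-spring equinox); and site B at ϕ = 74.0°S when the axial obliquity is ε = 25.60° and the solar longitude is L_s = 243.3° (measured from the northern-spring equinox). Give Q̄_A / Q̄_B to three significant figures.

Q̄_A / Q̄_B ≈ 0.321

— Configuration A (ϕ=+44.6°):
Solar declination: sin δ = sin ε · sin L_s = sin 25.60° × sin 314.9° = -0.30606, so δ = -17.822°.
cos h₀ = −tan(+44.6°) tan(-17.822°) = 0.3170, h₀ = 1.2482 rad.
Bracket: h₀ sin ϕ sin δ + cos ϕ cos δ sin h₀ = 1.2482×0.70215×-0.30606 + 0.71203×0.95201×0.94841 = -0.268238 + 0.642889 = 0.374651.
Q̄ = (S_0/π) × [bracket] = (2737/π) × 0.374651 = 326.40 W/m².
— Configuration B (ϕ=-74.0°):
Solar declination: sin δ = sin ε · sin L_s = sin 25.60° × sin 243.3° = -0.38601, so δ = -22.707°.
cos h₀ = −tan(-74.0°) tan(-22.707°) = -1.4593 ≤ −1 ⇒ polar day, h₀ = π.
Bracket: h₀ sin ϕ sin δ + cos ϕ cos δ sin h₀ = 3.1416×-0.96126×-0.38601 + 0.27564×0.92249×0.00000 = 1.165709 + 0.000000 = 1.165709.
Q̄ = (S_0/π) × [bracket] = (2737/π) × 1.165709 = 1015.6 W/m².
Ratio Q̄_A / Q̄_B = 326.40 / 1015.6 = 0.3214.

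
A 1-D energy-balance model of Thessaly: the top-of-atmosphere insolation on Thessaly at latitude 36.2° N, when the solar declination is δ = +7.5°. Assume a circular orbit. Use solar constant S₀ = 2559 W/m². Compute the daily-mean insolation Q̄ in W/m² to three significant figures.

Q̄ ≈ 753 W/m²

cos H₀ = −tan(+36.2°) tan(+7.500°) = -0.0964, H₀ = 1.6673 rad.
Bracket: H₀ sin φ sin δ + cos φ cos δ sin H₀ = 1.6673×0.59061×0.13053 + 0.80696×0.99144×0.99535 = 0.128536 + 0.796332 = 0.924868.
Q̄ = (S₀/π) × [bracket] = (2559/π) × 0.924868 = 753.4 W/m².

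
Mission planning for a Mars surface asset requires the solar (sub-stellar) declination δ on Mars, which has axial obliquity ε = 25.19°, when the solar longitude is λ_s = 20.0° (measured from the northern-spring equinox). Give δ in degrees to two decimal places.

sin δ = sin ε · sin λ_s = sin 25.19° × sin 20.0° = 0.145571.
δ = arcsin(0.145571) = +8.37°.

δ = +8.37°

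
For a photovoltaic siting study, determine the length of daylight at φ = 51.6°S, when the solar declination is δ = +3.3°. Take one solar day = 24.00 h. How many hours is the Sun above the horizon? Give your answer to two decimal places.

11.44 h

cos H₀ = −tan φ · tan δ = −tan(-51.6°) × tan(+3.300°) = 0.0727, so H₀ = 1.4980 rad = 85.83°.
Daylight = 2H₀/(2π) × 24.00 h = (1.4980/π) × 24.00 = 11.44 h.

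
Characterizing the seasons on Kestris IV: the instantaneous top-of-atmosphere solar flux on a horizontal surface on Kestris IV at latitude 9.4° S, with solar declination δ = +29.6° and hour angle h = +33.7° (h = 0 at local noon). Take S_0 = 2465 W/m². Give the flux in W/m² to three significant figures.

1.56e+03 W/m²

cos θ_z = sin ϕ sin δ + cos ϕ cos δ cos h = -0.080674 + 0.713666 = 0.632992.
Flux = S_0 · cos θ_z = 2465 × 0.632992 = 1560 W/m².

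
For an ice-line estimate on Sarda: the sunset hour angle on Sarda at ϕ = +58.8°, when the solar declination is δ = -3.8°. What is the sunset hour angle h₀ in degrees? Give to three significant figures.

cos h₀ = −tan ϕ · tan δ = −tan(+58.8°) × tan(-3.800°) = 0.1097, so h₀ = 1.4609 rad = 83.70°.

h₀ = 83.7°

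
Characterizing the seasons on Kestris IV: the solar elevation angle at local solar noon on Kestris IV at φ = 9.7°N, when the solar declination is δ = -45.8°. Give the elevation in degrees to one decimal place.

At local noon the hour angle is zero, so the zenith angle equals |φ − δ| = |+9.7° − (-45.800°)| = 55.500°.
Elevation = 90° − 55.500° = 34.5°.

34.5°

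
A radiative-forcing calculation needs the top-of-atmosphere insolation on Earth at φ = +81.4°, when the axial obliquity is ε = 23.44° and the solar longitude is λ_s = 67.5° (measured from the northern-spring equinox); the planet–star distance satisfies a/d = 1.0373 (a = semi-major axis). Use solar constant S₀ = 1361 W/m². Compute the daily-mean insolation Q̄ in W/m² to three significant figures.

Solar declination: sin δ = sin ε · sin λ_s = sin 23.44° × sin 67.5° = 0.36751, so δ = +21.562°.
cos H₀ = −tan(+81.4°) tan(+21.562°) = -2.6129 ≤ −1 ⇒ polar day, H₀ = π.
Bracket: H₀ sin φ sin δ + cos φ cos δ sin H₀ = 3.1416×0.98876×0.36751 + 0.14954×0.93002×0.00000 = 1.141592 + 0.000000 = 1.141592.
Inverse-square distance factor (a/d)² = 1.0373² = 1.075991.
Q̄ = (S₀/π) × 1.075991 × [bracket] = (1361/π) × 1.075991 × 1.141592 = 532.1 W/m².

Q̄ ≈ 532 W/m²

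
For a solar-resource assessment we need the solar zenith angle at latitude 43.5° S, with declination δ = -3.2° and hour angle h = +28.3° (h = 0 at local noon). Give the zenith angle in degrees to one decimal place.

θ_z = 47.5°

cos θ_z = sin φ sin δ + cos φ cos δ cos h = 0.038425 + 0.637680 = 0.676105.
θ_z = arccos(0.676105) = 47.5°.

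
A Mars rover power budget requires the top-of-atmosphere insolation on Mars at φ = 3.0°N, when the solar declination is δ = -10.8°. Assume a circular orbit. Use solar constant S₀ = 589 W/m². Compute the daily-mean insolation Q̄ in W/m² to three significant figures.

Q̄ ≈ 181 W/m²

cos H₀ = −tan(+3.0°) tan(-10.800°) = 0.0100, H₀ = 1.5608 rad.
Bracket: H₀ sin φ sin δ + cos φ cos δ sin H₀ = 1.5608×0.05234×-0.18738 + 0.99863×0.98229×0.99995 = -0.015307 + 0.980895 = 0.965588.
Q̄ = (S₀/π) × [bracket] = (589/π) × 0.965588 = 181.0 W/m².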